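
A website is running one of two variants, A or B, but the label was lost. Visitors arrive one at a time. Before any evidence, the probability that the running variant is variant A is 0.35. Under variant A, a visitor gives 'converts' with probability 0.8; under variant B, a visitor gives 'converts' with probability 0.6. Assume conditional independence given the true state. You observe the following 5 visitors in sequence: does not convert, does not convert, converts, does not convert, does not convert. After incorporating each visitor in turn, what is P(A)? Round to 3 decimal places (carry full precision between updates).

0.043

After 'does not convert': P(A) = 0.2·0.3500 / (0.2·0.3500 + 0.4·0.6500) ≈ 0.2121
After 'does not convert': P(A) = 0.2·0.2121 / (0.2·0.2121 + 0.4·0.7879) ≈ 0.1186
After 'converts': P(A) = 0.8·0.1186 / (0.8·0.1186 + 0.6·0.8814) ≈ 0.1522
After 'does not convert': P(A) = 0.2·0.1522 / (0.2·0.1522 + 0.4·0.8478) ≈ 0.0824
After 'does not convert': P(A) = 0.2·0.0824 / (0.2·0.0824 + 0.4·0.9176) ≈ 0.0429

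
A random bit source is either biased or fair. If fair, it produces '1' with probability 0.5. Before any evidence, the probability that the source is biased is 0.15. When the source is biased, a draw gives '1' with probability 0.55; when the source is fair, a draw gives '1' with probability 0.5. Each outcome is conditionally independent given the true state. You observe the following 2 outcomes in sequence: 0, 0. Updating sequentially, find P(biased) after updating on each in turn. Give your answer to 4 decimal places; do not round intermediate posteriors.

0.1251

Apply Bayes' rule sequentially, carrying P(biased) forward.
After '0': P(biased) = 0.45·0.1500 / (0.45·0.1500 + 0.5·0.8500) ≈ 0.1371
After '0': P(biased) = 0.45·0.1371 / (0.45·0.1371 + 0.5·0.8629) ≈ 0.1251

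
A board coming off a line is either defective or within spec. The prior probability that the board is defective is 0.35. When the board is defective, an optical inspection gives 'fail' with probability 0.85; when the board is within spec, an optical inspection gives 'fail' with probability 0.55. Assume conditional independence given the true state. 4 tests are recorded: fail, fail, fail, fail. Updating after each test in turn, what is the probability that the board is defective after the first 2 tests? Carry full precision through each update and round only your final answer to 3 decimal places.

Each posterior becomes the prior for the next update.
After 'fail': P(defective) = 0.85·0.3500 / (0.85·0.3500 + 0.55·0.6500) ≈ 0.4542
After 'fail': P(defective) = 0.85·0.4542 / (0.85·0.4542 + 0.55·0.5458) ≈ 0.5626

0.563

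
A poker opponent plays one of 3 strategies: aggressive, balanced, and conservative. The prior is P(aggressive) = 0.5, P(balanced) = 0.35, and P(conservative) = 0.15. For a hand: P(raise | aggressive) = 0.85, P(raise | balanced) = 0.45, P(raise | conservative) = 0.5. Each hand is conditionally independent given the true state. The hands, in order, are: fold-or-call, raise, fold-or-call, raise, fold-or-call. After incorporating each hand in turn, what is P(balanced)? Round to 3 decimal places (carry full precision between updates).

0.666

Each posterior becomes the prior for the next update.
After 'fold-or-call': normaliser = 0.15·0.5000 + 0.55·0.3500 + 0.5·0.1500; P(aggressive) ≈ 0.2190, P(balanced) ≈ 0.5620, P(conservative) ≈ 0.2190
After 'raise': normaliser = 0.85·0.2190 + 0.45·0.5620 + 0.5·0.2190; P(aggressive) ≈ 0.3393, P(balanced) ≈ 0.4611, P(conservative) ≈ 0.1996
After 'fold-or-call': normaliser = 0.15·0.3393 + 0.55·0.4611 + 0.5·0.1996; P(aggressive) ≈ 0.1259, P(balanced) ≈ 0.6273, P(conservative) ≈ 0.2469
After 'raise': normaliser = 0.85·0.1259 + 0.45·0.6273 + 0.5·0.2469; P(aggressive) ≈ 0.2087, P(balanced) ≈ 0.5505, P(conservative) ≈ 0.2407
After 'fold-or-call': normaliser = 0.15·0.2087 + 0.55·0.5505 + 0.5·0.2407; P(aggressive) ≈ 0.0689, P(balanced) ≈ 0.6663, P(conservative) ≈ 0.2649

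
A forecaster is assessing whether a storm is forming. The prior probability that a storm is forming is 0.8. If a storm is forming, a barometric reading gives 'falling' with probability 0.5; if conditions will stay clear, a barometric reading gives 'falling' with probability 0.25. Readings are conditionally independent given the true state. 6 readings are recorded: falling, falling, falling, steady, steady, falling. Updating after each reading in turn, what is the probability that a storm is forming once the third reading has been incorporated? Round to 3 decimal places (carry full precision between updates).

After 'falling': P(storm) = 0.5·0.8000 / (0.5·0.8000 + 0.25·0.2000) ≈ 0.8889
After 'falling': P(storm) = 0.5·0.8889 / (0.5·0.8889 + 0.25·0.1111) ≈ 0.9412
After 'falling': P(storm) = 0.5·0.9412 / (0.5·0.9412 + 0.25·0.0588) ≈ 0.9697

0.970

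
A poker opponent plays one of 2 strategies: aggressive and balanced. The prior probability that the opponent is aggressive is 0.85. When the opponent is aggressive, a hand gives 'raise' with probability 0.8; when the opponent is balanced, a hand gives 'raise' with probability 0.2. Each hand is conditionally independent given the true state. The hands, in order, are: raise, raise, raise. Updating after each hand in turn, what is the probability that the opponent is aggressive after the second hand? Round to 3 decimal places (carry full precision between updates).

After 'raise': P(aggressive) = 0.8·0.8500 / (0.8·0.8500 + 0.2·0.1500) ≈ 0.9577
After 'raise': P(aggressive) = 0.8·0.9577 / (0.8·0.9577 + 0.2·0.0423) ≈ 0.9891

0.989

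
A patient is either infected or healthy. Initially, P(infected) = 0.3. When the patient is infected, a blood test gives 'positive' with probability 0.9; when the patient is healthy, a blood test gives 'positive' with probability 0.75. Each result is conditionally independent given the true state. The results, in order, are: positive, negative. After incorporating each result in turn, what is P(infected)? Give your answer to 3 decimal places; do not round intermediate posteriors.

0.171

After 'positive': P(infected) = 0.9·0.3000 / (0.9·0.3000 + 0.75·0.7000) ≈ 0.3396
After 'negative': P(infected) = 0.1·0.3396 / (0.1·0.3396 + 0.25·0.6604) ≈ 0.1706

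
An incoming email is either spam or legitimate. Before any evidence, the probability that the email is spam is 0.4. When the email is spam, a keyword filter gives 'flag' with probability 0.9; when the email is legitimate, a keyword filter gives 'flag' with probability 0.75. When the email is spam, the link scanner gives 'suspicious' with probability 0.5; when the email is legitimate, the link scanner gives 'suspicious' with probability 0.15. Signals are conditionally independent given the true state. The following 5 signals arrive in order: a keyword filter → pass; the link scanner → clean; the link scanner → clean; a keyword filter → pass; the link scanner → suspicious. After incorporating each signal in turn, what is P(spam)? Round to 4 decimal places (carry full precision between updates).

After a keyword filter='pass': P(spam) = 0.1·0.4000 / (0.1·0.4000 + 0.25·0.6000) ≈ 0.2105
After the link scanner='clean': P(spam) = 0.5·0.2105 / (0.5·0.2105 + 0.85·0.7895) ≈ 0.1356
After the link scanner='clean': P(spam) = 0.5·0.1356 / (0.5·0.1356 + 0.85·0.8644) ≈ 0.0845
After a keyword filter='pass': P(spam) = 0.1·0.0845 / (0.1·0.0845 + 0.25·0.9155) ≈ 0.0356
After the link scanner='suspicious': P(spam) = 0.5·0.0356 / (0.5·0.0356 + 0.15·0.9644) ≈ 0.1096

0.1096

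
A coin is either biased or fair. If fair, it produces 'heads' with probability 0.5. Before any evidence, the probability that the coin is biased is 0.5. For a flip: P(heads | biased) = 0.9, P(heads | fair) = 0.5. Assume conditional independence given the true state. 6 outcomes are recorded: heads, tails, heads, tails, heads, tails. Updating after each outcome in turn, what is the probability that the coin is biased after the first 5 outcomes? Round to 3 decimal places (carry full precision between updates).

0.189

After 'heads': P(biased) = 0.9·0.5000 / (0.9·0.5000 + 0.5·0.5000) ≈ 0.6429
After 'tails': P(biased) = 0.1·0.6429 / (0.1·0.6429 + 0.5·0.3571) ≈ 0.2647
After 'heads': P(biased) = 0.9·0.2647 / (0.9·0.2647 + 0.5·0.7353) ≈ 0.3932
After 'tails': P(biased) = 0.1·0.3932 / (0.1·0.3932 + 0.5·0.6068) ≈ 0.1147
After 'heads': P(biased) = 0.9·0.1147 / (0.9·0.1147 + 0.5·0.8853) ≈ 0.1892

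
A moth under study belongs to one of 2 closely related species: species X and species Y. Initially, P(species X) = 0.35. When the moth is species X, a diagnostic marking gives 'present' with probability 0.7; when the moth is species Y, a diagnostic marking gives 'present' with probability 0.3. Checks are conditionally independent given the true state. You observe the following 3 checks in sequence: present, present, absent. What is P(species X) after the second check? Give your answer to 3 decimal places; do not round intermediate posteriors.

0.746

After 'present': P(species X) = 0.7·0.3500 / (0.7·0.3500 + 0.3·0.6500) ≈ 0.5568
After 'present': P(species X) = 0.7·0.5568 / (0.7·0.5568 + 0.3·0.4432) ≈ 0.7457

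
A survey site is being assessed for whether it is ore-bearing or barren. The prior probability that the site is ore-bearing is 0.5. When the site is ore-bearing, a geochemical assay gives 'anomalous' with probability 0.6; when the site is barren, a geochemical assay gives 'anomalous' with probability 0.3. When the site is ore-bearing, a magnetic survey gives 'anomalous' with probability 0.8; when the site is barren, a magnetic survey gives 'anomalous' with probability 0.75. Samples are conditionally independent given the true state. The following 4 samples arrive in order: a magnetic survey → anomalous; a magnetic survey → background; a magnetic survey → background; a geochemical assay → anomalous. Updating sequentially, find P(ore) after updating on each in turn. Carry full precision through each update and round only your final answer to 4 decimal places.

After a magnetic survey='anomalous': P(ore) = 0.8·0.5000 / (0.8·0.5000 + 0.75·0.5000) ≈ 0.5161
After a magnetic survey='background': P(ore) = 0.2·0.5161 / (0.2·0.5161 + 0.25·0.4839) ≈ 0.4604
After a magnetic survey='background': P(ore) = 0.2·0.4604 / (0.2·0.4604 + 0.25·0.5396) ≈ 0.4057
After a geochemical assay='anomalous': P(ore) = 0.6·0.4057 / (0.6·0.4057 + 0.3·0.5943) ≈ 0.5772

0.5772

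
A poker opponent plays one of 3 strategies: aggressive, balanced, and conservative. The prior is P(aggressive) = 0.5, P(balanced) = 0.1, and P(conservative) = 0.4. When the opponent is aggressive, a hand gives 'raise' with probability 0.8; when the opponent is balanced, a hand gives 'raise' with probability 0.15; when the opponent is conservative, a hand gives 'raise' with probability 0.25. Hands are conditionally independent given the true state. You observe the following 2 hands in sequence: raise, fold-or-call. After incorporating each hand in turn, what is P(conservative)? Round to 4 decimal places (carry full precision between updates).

0.4471

After 'raise': normaliser = 0.8·0.5000 + 0.15·0.1000 + 0.25·0.4000; P(aggressive) ≈ 0.7767, P(balanced) ≈ 0.0291, P(conservative) ≈ 0.1942
After 'fold-or-call': normaliser = 0.2·0.7767 + 0.85·0.0291 + 0.75·0.1942; P(aggressive) ≈ 0.4769, P(balanced) ≈ 0.0760, P(conservative) ≈ 0.4471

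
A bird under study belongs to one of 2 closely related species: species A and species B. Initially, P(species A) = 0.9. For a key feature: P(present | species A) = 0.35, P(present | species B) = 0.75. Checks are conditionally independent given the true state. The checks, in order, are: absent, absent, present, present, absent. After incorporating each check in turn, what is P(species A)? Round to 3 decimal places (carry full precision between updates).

Each posterior becomes the prior for the next update.
After 'absent': P(species A) = 0.65·0.9000 / (0.65·0.9000 + 0.25·0.1000) ≈ 0.9590
After 'absent': P(species A) = 0.65·0.9590 / (0.65·0.9590 + 0.25·0.0410) ≈ 0.9838
After 'present': P(species A) = 0.35·0.9838 / (0.35·0.9838 + 0.75·0.0162) ≈ 0.9660
After 'present': P(species A) = 0.35·0.9660 / (0.35·0.9660 + 0.75·0.0340) ≈ 0.9298
After 'absent': P(species A) = 0.65·0.9298 / (0.65·0.9298 + 0.25·0.0702) ≈ 0.9718

0.972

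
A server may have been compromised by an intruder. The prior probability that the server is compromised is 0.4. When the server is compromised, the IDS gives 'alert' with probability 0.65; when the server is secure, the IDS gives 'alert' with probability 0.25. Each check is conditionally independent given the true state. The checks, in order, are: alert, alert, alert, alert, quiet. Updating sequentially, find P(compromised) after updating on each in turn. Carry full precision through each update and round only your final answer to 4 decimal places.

0.9343

After 'alert': P(compromised) = 0.65·0.4000 / (0.65·0.4000 + 0.25·0.6000) ≈ 0.6341
After 'alert': P(compromised) = 0.65·0.6341 / (0.65·0.6341 + 0.25·0.3659) ≈ 0.8184
After 'alert': P(compromised) = 0.65·0.8184 / (0.65·0.8184 + 0.25·0.1816) ≈ 0.9214
After 'alert': P(compromised) = 0.65·0.9214 / (0.65·0.9214 + 0.25·0.0786) ≈ 0.9682
After 'quiet': P(compromised) = 0.35·0.9682 / (0.35·0.9682 + 0.75·0.0318) ≈ 0.9343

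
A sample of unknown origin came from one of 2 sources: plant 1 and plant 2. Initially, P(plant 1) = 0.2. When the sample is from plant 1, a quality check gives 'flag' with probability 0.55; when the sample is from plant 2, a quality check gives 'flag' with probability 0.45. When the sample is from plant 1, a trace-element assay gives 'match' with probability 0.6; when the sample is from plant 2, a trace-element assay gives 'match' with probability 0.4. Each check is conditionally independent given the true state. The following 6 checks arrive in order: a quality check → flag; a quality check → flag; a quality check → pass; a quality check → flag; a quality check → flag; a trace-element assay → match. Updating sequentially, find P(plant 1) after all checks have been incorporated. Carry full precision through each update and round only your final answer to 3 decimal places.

Apply Bayes' rule sequentially, carrying P(plant 1) forward.
After a quality check='flag': P(plant 1) = 0.55·0.2000 / (0.55·0.2000 + 0.45·0.8000) ≈ 0.2340
After a quality check='flag': P(plant 1) = 0.55·0.2340 / (0.55·0.2340 + 0.45·0.7660) ≈ 0.2719
After a quality check='pass': P(plant 1) = 0.45·0.2719 / (0.45·0.2719 + 0.55·0.7281) ≈ 0.2340
After a quality check='flag': P(plant 1) = 0.55·0.2340 / (0.55·0.2340 + 0.45·0.7660) ≈ 0.2719
After a quality check='flag': P(plant 1) = 0.55·0.2719 / (0.55·0.2719 + 0.45·0.7281) ≈ 0.3134
After a trace-element assay='match': P(plant 1) = 0.6·0.3134 / (0.6·0.3134 + 0.4·0.6866) ≈ 0.4064

0.406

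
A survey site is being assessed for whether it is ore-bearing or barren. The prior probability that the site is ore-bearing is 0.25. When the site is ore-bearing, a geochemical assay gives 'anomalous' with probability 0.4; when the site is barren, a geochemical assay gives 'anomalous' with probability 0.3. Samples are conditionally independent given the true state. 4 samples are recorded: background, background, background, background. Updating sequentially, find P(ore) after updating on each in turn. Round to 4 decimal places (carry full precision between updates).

0.1525

After 'background': P(ore) = 0.6·0.2500 / (0.6·0.2500 + 0.7·0.7500) ≈ 0.2222
After 'background': P(ore) = 0.6·0.2222 / (0.6·0.2222 + 0.7·0.7778) ≈ 0.1967
After 'background': P(ore) = 0.6·0.1967 / (0.6·0.1967 + 0.7·0.8033) ≈ 0.1735
After 'background': P(ore) = 0.6·0.1735 / (0.6·0.1735 + 0.7·0.8265) ≈ 0.1525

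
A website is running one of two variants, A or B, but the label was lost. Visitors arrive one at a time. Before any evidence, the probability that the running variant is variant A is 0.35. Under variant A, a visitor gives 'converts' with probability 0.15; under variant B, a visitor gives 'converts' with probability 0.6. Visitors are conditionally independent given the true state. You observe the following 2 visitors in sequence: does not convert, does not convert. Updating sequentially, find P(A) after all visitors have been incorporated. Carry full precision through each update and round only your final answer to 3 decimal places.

0.709

After 'does not convert': P(A) = 0.85·0.3500 / (0.85·0.3500 + 0.4·0.6500) ≈ 0.5336
After 'does not convert': P(A) = 0.85·0.5336 / (0.85·0.5336 + 0.4·0.4664) ≈ 0.7086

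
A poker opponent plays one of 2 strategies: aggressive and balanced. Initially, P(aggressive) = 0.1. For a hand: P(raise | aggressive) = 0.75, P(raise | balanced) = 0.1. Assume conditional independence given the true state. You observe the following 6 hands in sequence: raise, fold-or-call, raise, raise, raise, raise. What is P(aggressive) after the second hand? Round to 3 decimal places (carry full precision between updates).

Each posterior becomes the prior for the next update.
After 'raise': P(aggressive) = 0.75·0.1000 / (0.75·0.1000 + 0.1·0.9000) ≈ 0.4545
After 'fold-or-call': P(aggressive) = 0.25·0.4545 / (0.25·0.4545 + 0.9·0.5455) ≈ 0.1880

0.188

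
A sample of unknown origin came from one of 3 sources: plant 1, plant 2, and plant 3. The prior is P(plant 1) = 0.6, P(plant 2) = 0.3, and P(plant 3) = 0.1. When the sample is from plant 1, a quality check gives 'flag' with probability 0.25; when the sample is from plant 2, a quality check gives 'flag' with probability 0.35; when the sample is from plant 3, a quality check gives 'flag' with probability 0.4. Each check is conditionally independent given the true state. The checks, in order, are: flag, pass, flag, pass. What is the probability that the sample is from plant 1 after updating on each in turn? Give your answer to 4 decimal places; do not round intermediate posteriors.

0.4977

Each posterior becomes the prior for the next update.
After 'flag': normaliser = 0.25·0.6000 + 0.35·0.3000 + 0.4·0.1000; P(plant 1) ≈ 0.5085, P(plant 2) ≈ 0.3559, P(plant 3) ≈ 0.1356
After 'pass': normaliser = 0.75·0.5085 + 0.65·0.3559 + 0.6·0.1356; P(plant 1) ≈ 0.5495, P(plant 2) ≈ 0.3333, P(plant 3) ≈ 0.1172
After 'flag': normaliser = 0.25·0.5495 + 0.35·0.3333 + 0.4·0.1172; P(plant 1) ≈ 0.4565, P(plant 2) ≈ 0.3877, P(plant 3) ≈ 0.1558
After 'pass': normaliser = 0.75·0.4565 + 0.65·0.3877 + 0.6·0.1558; P(plant 1) ≈ 0.4977, P(plant 2) ≈ 0.3664, P(plant 3) ≈ 0.1359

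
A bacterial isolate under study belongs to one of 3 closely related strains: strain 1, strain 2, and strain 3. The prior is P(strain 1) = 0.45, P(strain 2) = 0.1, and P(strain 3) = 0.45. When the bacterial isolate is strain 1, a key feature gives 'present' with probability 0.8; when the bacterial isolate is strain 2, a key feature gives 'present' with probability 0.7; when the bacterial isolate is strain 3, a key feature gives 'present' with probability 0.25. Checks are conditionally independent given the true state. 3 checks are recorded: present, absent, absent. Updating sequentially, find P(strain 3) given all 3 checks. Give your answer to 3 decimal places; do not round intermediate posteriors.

0.754

After 'present': normaliser = 0.8·0.4500 + 0.7·0.1000 + 0.25·0.4500; P(strain 1) ≈ 0.6636, P(strain 2) ≈ 0.1290, P(strain 3) ≈ 0.2074
After 'absent': normaliser = 0.2·0.6636 + 0.3·0.1290 + 0.75·0.2074; P(strain 1) ≈ 0.4059, P(strain 2) ≈ 0.1184, P(strain 3) ≈ 0.4757
After 'absent': normaliser = 0.2·0.4059 + 0.3·0.1184 + 0.75·0.4757; P(strain 1) ≈ 0.1715, P(strain 2) ≈ 0.0750, P(strain 3) ≈ 0.7535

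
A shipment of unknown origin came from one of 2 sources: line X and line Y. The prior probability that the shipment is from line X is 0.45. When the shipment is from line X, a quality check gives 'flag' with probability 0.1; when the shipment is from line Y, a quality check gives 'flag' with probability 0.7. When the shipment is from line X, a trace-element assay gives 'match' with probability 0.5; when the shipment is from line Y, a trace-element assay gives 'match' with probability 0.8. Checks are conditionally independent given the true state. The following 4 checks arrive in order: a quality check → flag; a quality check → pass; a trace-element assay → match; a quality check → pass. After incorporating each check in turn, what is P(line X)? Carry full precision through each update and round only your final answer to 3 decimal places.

0.397

After a quality check='flag': P(line X) = 0.1·0.4500 / (0.1·0.4500 + 0.7·0.5500) ≈ 0.1047
After a quality check='pass': P(line X) = 0.9·0.1047 / (0.9·0.1047 + 0.3·0.8953) ≈ 0.2596
After a trace-element assay='match': P(line X) = 0.5·0.2596 / (0.5·0.2596 + 0.8·0.7404) ≈ 0.1798
After a quality check='pass': P(line X) = 0.9·0.1798 / (0.9·0.1798 + 0.3·0.8202) ≈ 0.3967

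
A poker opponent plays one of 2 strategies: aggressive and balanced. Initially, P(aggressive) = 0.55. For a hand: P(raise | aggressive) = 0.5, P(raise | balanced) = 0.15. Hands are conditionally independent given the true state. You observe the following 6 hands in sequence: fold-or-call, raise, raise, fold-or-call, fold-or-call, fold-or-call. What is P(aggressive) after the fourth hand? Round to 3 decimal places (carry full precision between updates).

0.825

After 'fold-or-call': P(aggressive) = 0.5·0.5500 / (0.5·0.5500 + 0.85·0.4500) ≈ 0.4183
After 'raise': P(aggressive) = 0.5·0.4183 / (0.5·0.4183 + 0.15·0.5817) ≈ 0.7056
After 'raise': P(aggressive) = 0.5·0.7056 / (0.5·0.7056 + 0.15·0.2944) ≈ 0.8887
After 'fold-or-call': P(aggressive) = 0.5·0.8887 / (0.5·0.8887 + 0.85·0.1113) ≈ 0.8245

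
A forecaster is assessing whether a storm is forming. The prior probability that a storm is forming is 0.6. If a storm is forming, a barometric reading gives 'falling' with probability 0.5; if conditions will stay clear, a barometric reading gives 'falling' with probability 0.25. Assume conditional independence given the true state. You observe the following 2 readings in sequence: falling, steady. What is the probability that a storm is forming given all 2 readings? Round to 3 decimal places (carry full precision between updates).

After 'falling': P(storm) = 0.5·0.6000 / (0.5·0.6000 + 0.25·0.4000) ≈ 0.7500
After 'steady': P(storm) = 0.5·0.7500 / (0.5·0.7500 + 0.75·0.2500) ≈ 0.6667

0.667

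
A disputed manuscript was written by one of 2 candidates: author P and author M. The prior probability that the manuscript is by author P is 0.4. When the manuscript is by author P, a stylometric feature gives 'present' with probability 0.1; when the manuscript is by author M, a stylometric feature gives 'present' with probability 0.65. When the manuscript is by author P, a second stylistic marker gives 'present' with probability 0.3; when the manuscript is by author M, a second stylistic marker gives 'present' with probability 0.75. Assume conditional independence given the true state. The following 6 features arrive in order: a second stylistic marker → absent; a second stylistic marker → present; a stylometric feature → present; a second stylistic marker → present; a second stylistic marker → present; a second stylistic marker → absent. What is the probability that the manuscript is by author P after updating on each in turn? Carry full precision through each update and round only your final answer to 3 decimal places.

0.049

After a second stylistic marker='absent': P(author P) = 0.7·0.4000 / (0.7·0.4000 + 0.25·0.6000) ≈ 0.6512
After a second stylistic marker='present': P(author P) = 0.3·0.6512 / (0.3·0.6512 + 0.75·0.3488) ≈ 0.4275
After a stylometric feature='present': P(author P) = 0.1·0.4275 / (0.1·0.4275 + 0.65·0.5725) ≈ 0.1030
After a second stylistic marker='present': P(author P) = 0.3·0.1030 / (0.3·0.1030 + 0.75·0.8970) ≈ 0.0439
After a second stylistic marker='present': P(author P) = 0.3·0.0439 / (0.3·0.0439 + 0.75·0.9561) ≈ 0.0180
After a second stylistic marker='absent': P(author P) = 0.7·0.0180 / (0.7·0.0180 + 0.25·0.9820) ≈ 0.0489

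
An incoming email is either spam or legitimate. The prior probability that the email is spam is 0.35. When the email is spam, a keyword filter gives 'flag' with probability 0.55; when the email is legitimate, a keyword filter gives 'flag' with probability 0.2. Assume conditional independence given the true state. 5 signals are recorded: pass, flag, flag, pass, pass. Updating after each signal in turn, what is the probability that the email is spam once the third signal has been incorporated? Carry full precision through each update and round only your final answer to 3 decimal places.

0.696

Apply Bayes' rule sequentially, carrying P(spam) forward.
After 'pass': P(spam) = 0.45·0.3500 / (0.45·0.3500 + 0.8·0.6500) ≈ 0.2325
After 'flag': P(spam) = 0.55·0.2325 / (0.55·0.2325 + 0.2·0.7675) ≈ 0.4544
After 'flag': P(spam) = 0.55·0.4544 / (0.55·0.4544 + 0.2·0.5456) ≈ 0.6961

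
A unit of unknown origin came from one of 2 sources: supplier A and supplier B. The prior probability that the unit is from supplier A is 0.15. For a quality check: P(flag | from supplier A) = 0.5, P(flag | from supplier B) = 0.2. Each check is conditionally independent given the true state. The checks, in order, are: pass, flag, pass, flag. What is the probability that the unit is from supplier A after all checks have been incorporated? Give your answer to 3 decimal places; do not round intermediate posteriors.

0.301

After 'pass': P(supplier A) = 0.5·0.1500 / (0.5·0.1500 + 0.8·0.8500) ≈ 0.0993
After 'flag': P(supplier A) = 0.5·0.0993 / (0.5·0.0993 + 0.2·0.9007) ≈ 0.2161
After 'pass': P(supplier A) = 0.5·0.2161 / (0.5·0.2161 + 0.8·0.7839) ≈ 0.1470
After 'flag': P(supplier A) = 0.5·0.1470 / (0.5·0.1470 + 0.2·0.8530) ≈ 0.3011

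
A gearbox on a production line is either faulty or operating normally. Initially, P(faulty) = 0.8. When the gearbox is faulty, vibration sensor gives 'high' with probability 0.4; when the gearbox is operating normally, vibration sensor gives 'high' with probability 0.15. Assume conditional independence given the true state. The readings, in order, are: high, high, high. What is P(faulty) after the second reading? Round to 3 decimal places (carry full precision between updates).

0.966

After 'high': P(faulty) = 0.4·0.8000 / (0.4·0.8000 + 0.15·0.2000) ≈ 0.9143
After 'high': P(faulty) = 0.4·0.9143 / (0.4·0.9143 + 0.15·0.0857) ≈ 0.9660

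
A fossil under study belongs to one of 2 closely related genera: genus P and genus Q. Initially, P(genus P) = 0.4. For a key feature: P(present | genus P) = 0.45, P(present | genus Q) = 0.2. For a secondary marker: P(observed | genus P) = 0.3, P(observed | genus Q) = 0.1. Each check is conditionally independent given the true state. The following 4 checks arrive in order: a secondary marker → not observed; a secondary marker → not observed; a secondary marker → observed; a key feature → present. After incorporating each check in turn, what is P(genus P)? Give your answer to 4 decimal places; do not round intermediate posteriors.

0.7313

After a secondary marker='not observed': P(genus P) = 0.7·0.4000 / (0.7·0.4000 + 0.9·0.6000) ≈ 0.3415
After a secondary marker='not observed': P(genus P) = 0.7·0.3415 / (0.7·0.3415 + 0.9·0.6585) ≈ 0.2874
After a secondary marker='observed': P(genus P) = 0.3·0.2874 / (0.3·0.2874 + 0.1·0.7126) ≈ 0.5475
After a key feature='present': P(genus P) = 0.45·0.5475 / (0.45·0.5475 + 0.2·0.4525) ≈ 0.7313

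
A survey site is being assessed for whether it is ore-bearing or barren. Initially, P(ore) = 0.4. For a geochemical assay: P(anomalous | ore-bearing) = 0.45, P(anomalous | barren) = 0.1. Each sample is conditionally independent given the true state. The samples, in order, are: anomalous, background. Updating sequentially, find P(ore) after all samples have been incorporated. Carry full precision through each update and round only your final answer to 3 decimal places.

After 'anomalous': P(ore) = 0.45·0.4000 / (0.45·0.4000 + 0.1·0.6000) ≈ 0.7500
After 'background': P(ore) = 0.55·0.7500 / (0.55·0.7500 + 0.9·0.2500) ≈ 0.6471

0.647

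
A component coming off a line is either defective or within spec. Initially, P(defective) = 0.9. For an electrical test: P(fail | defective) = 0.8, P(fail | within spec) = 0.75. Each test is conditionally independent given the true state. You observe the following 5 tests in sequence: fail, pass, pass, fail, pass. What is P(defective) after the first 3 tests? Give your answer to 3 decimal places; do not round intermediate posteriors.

After 'fail': P(defective) = 0.8·0.9000 / (0.8·0.9000 + 0.75·0.1000) ≈ 0.9057
After 'pass': P(defective) = 0.2·0.9057 / (0.2·0.9057 + 0.25·0.0943) ≈ 0.8848
After 'pass': P(defective) = 0.2·0.8848 / (0.2·0.8848 + 0.25·0.1152) ≈ 0.8600

0.860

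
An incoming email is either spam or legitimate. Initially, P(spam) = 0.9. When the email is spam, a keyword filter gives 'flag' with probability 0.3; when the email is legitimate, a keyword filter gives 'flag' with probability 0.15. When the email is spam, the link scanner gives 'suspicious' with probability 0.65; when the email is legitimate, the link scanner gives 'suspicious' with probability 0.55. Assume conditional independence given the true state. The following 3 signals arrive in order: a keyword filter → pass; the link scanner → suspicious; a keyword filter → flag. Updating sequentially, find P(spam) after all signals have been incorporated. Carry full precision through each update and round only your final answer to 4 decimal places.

0.9460

After a keyword filter='pass': P(spam) = 0.7·0.9000 / (0.7·0.9000 + 0.85·0.1000) ≈ 0.8811
After the link scanner='suspicious': P(spam) = 0.65·0.8811 / (0.65·0.8811 + 0.55·0.1189) ≈ 0.8975
After a keyword filter='flag': P(spam) = 0.3·0.8975 / (0.3·0.8975 + 0.15·0.1025) ≈ 0.9460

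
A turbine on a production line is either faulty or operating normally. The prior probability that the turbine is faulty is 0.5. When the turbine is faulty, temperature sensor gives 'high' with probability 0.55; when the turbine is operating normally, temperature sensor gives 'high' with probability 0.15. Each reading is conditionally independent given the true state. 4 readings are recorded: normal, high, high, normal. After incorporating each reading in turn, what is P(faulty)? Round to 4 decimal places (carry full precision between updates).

After 'normal': P(faulty) = 0.45·0.5000 / (0.45·0.5000 + 0.85·0.5000) ≈ 0.3462
After 'high': P(faulty) = 0.55·0.3462 / (0.55·0.3462 + 0.15·0.6538) ≈ 0.6600
After 'high': P(faulty) = 0.55·0.6600 / (0.55·0.6600 + 0.15·0.3400) ≈ 0.8768
After 'normal': P(faulty) = 0.45·0.8768 / (0.45·0.8768 + 0.85·0.1232) ≈ 0.7903

0.7903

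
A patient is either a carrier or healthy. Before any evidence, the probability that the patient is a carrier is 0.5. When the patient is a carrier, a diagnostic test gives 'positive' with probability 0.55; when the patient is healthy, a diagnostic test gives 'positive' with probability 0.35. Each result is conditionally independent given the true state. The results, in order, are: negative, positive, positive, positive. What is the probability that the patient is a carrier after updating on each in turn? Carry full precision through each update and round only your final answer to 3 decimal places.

After 'negative': P(carrier) = 0.45·0.5000 / (0.45·0.5000 + 0.65·0.5000) ≈ 0.4091
After 'positive': P(carrier) = 0.55·0.4091 / (0.55·0.4091 + 0.35·0.5909) ≈ 0.5211
After 'positive': P(carrier) = 0.55·0.5211 / (0.55·0.5211 + 0.35·0.4789) ≈ 0.6309
After 'positive': P(carrier) = 0.55·0.6309 / (0.55·0.6309 + 0.35·0.3691) ≈ 0.7287

0.729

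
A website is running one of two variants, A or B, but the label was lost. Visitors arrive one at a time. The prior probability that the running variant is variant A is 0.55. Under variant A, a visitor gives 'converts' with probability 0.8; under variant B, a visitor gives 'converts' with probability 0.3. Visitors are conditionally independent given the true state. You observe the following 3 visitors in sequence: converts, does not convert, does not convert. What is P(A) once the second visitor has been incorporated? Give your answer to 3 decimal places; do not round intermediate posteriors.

After 'converts': P(A) = 0.8·0.5500 / (0.8·0.5500 + 0.3·0.4500) ≈ 0.7652
After 'does not convert': P(A) = 0.2·0.7652 / (0.2·0.7652 + 0.7·0.2348) ≈ 0.4822

0.482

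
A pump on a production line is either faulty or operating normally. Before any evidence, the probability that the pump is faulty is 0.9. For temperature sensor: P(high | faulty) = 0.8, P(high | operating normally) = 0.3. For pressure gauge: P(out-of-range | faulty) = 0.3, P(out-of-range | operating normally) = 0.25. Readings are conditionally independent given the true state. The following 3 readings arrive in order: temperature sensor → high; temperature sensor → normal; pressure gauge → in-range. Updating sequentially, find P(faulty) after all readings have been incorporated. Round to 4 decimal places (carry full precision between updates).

0.8649

After temperature sensor='high': P(faulty) = 0.8·0.9000 / (0.8·0.9000 + 0.3·0.1000) ≈ 0.9600
After temperature sensor='normal': P(faulty) = 0.2·0.9600 / (0.2·0.9600 + 0.7·0.0400) ≈ 0.8727
After pressure gauge='in-range': P(faulty) = 0.7·0.8727 / (0.7·0.8727 + 0.75·0.1273) ≈ 0.8649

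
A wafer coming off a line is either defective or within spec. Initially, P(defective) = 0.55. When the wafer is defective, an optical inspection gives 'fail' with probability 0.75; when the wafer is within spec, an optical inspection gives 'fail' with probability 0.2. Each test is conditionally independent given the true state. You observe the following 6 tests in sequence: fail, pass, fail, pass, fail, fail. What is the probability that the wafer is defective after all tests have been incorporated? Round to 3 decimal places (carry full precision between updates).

After 'fail': P(defective) = 0.75·0.5500 / (0.75·0.5500 + 0.2·0.4500) ≈ 0.8209
After 'pass': P(defective) = 0.25·0.8209 / (0.25·0.8209 + 0.8·0.1791) ≈ 0.5889
After 'fail': P(defective) = 0.75·0.5889 / (0.75·0.5889 + 0.2·0.4111) ≈ 0.8430
After 'pass': P(defective) = 0.25·0.8430 / (0.25·0.8430 + 0.8·0.1570) ≈ 0.6267
After 'fail': P(defective) = 0.75·0.6267 / (0.75·0.6267 + 0.2·0.3733) ≈ 0.8629
After 'fail': P(defective) = 0.75·0.8629 / (0.75·0.8629 + 0.2·0.1371) ≈ 0.9594

0.959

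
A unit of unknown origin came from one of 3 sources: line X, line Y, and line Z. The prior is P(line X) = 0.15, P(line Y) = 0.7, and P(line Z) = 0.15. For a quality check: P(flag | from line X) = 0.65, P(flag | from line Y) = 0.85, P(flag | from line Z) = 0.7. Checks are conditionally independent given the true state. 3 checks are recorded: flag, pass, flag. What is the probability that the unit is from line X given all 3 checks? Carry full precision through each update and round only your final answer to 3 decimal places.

0.185

After 'flag': normaliser = 0.65·0.1500 + 0.85·0.7000 + 0.7·0.1500; P(line X) ≈ 0.1223, P(line Y) ≈ 0.7461, P(line Z) ≈ 0.1317
After 'pass': normaliser = 0.35·0.1223 + 0.15·0.7461 + 0.3·0.1317; P(line X) ≈ 0.2203, P(line Y) ≈ 0.5763, P(line Z) ≈ 0.2034
After 'flag': normaliser = 0.65·0.2203 + 0.85·0.5763 + 0.7·0.2034; P(line X) ≈ 0.1847, P(line Y) ≈ 0.6317, P(line Z) ≈ 0.1836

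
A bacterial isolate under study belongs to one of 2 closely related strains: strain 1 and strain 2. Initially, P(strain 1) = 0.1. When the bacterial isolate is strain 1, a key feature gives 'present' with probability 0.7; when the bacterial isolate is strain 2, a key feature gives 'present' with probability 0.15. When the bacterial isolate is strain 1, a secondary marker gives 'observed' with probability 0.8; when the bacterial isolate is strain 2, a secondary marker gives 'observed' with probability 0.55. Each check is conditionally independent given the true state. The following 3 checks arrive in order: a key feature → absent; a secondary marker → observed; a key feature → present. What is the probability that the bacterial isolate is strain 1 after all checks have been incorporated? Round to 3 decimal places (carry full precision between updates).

0.210

After a key feature='absent': P(strain 1) = 0.3·0.1000 / (0.3·0.1000 + 0.85·0.9000) ≈ 0.0377
After a secondary marker='observed': P(strain 1) = 0.8·0.0377 / (0.8·0.0377 + 0.55·0.9623) ≈ 0.0540
After a key feature='present': P(strain 1) = 0.7·0.0540 / (0.7·0.0540 + 0.15·0.9460) ≈ 0.2102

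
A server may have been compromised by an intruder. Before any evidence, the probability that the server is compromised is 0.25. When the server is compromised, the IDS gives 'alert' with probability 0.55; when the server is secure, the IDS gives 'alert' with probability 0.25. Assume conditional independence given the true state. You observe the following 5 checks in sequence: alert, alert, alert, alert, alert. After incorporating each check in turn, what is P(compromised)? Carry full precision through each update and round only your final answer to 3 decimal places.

0.945

After 'alert': P(compromised) = 0.55·0.2500 / (0.55·0.2500 + 0.25·0.7500) ≈ 0.4231
After 'alert': P(compromised) = 0.55·0.4231 / (0.55·0.4231 + 0.25·0.5769) ≈ 0.6173
After 'alert': P(compromised) = 0.55·0.6173 / (0.55·0.6173 + 0.25·0.3827) ≈ 0.7802
After 'alert': P(compromised) = 0.55·0.7802 / (0.55·0.7802 + 0.25·0.2198) ≈ 0.8865
After 'alert': P(compromised) = 0.55·0.8865 / (0.55·0.8865 + 0.25·0.1135) ≈ 0.9450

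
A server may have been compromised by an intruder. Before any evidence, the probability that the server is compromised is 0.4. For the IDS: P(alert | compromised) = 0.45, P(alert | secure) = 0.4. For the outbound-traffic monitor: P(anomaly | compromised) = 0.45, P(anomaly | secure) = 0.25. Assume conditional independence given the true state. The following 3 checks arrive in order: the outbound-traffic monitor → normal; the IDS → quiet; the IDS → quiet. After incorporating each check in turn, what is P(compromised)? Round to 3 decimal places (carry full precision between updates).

0.291

After the outbound-traffic monitor='normal': P(compromised) = 0.55·0.4000 / (0.55·0.4000 + 0.75·0.6000) ≈ 0.3284
After the IDS='quiet': P(compromised) = 0.55·0.3284 / (0.55·0.3284 + 0.6·0.6716) ≈ 0.3095
After the IDS='quiet': P(compromised) = 0.55·0.3095 / (0.55·0.3095 + 0.6·0.6905) ≈ 0.2912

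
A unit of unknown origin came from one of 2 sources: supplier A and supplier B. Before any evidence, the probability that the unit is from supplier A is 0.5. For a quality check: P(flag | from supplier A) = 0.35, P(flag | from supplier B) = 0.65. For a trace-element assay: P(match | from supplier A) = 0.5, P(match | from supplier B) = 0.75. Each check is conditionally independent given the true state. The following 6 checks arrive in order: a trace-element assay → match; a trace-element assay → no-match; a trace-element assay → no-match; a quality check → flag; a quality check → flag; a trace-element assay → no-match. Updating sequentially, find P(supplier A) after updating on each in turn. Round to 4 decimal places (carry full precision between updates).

After a trace-element assay='match': P(supplier A) = 0.5·0.5000 / (0.5·0.5000 + 0.75·0.5000) ≈ 0.4000
After a trace-element assay='no-match': P(supplier A) = 0.5·0.4000 / (0.5·0.4000 + 0.25·0.6000) ≈ 0.5714
After a trace-element assay='no-match': P(supplier A) = 0.5·0.5714 / (0.5·0.5714 + 0.25·0.4286) ≈ 0.7273
After a quality check='flag': P(supplier A) = 0.35·0.7273 / (0.35·0.7273 + 0.65·0.2727) ≈ 0.5895
After a quality check='flag': P(supplier A) = 0.35·0.5895 / (0.35·0.5895 + 0.65·0.4105) ≈ 0.4360
After a trace-element assay='no-match': P(supplier A) = 0.5·0.4360 / (0.5·0.4360 + 0.25·0.5640) ≈ 0.6073

0.6073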